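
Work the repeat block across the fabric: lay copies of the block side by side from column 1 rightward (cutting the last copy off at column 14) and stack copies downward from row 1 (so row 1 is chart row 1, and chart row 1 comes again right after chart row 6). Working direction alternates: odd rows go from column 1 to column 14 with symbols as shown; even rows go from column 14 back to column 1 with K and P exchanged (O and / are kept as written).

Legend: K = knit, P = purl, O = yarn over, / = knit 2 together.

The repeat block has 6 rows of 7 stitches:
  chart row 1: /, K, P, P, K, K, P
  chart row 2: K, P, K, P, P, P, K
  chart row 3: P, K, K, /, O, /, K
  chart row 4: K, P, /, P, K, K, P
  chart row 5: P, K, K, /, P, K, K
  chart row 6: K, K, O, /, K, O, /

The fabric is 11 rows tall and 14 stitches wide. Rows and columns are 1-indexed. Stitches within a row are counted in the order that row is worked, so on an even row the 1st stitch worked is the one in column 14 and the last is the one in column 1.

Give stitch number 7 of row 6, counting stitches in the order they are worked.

Row 6 uses chart row ((6-1) mod 6)+1 = 6. Row 6 is even, so WS.
Chart row 6 tiled across columns 1-14: K K O / K O / K K O / K O /
Wrong side: read the tiled row from column 14 down to 1 and exchange K with P (leave O, /).
Row 6 as worked: / O P / O P P / O P / O P P
Stitch 7 in working order -> P

Stitch:
P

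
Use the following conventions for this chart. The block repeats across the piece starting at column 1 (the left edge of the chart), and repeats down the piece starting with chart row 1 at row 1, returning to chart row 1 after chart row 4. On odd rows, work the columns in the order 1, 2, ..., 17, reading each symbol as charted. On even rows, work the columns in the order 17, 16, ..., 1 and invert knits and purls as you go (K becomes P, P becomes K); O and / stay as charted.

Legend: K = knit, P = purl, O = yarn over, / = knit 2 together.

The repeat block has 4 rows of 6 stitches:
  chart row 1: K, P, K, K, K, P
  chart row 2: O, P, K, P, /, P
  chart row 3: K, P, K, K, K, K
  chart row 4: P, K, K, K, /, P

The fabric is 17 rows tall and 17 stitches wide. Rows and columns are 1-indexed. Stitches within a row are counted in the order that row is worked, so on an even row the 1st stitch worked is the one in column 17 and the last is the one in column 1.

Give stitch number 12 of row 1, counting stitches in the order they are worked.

For row 1: chart row = ((1-1) mod 4) + 1 = 1; this is a RS (odd) row.
Chart row 1 tiled across columns 1-17: K P K K K P K P K K K P K P K K K
RS row: no reversal, no swap; stitch n worked = column n.
The 12th stitch worked is P.

== STITCH ==
P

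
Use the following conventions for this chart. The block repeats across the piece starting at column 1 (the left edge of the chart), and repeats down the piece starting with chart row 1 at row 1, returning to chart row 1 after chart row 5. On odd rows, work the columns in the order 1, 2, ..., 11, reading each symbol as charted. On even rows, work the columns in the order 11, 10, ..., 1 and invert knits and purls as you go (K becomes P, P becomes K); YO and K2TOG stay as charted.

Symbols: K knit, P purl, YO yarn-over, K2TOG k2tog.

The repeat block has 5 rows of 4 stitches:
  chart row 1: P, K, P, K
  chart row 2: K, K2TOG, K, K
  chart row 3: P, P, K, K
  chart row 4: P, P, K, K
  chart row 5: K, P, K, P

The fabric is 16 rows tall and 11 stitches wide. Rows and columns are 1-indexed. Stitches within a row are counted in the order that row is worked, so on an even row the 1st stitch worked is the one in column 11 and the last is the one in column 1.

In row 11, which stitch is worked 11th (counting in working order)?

Result:
P

Derivation:
For row 11: chart row = ((11-1) mod 5) + 1 = 1; this is a RS (odd) row.
Chart row 1 tiled across columns 1-11: P K P K P K P K P K P
RS row: no reversal, no swap; stitch n worked = column n.
The 11th stitch worked is P.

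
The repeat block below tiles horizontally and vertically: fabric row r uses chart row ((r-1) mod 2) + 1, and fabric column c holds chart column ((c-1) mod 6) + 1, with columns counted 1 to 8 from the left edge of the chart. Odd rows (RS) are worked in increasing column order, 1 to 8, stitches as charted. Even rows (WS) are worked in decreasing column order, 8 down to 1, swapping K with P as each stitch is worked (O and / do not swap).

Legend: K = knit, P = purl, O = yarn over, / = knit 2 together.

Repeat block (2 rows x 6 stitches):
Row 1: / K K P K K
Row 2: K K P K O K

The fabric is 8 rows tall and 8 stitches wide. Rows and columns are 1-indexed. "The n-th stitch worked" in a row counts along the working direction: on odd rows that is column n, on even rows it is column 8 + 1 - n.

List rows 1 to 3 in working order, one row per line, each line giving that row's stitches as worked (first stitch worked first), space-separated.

== ROWS AS WORKED ==
/ K K P K K / K
P P P O P K P P
/ K K P K K / K

Derivation:
Row 1: chart row 1, RS - tile across columns 1-8 and work as-is.
Row 2: chart row 2, WS - tiled (columns 1-8): K K P K O K K K; work from column 8 back to 1 with K<->P swapped.
Row 3: chart row 1, RS - tile across columns 1-8 and work as-is.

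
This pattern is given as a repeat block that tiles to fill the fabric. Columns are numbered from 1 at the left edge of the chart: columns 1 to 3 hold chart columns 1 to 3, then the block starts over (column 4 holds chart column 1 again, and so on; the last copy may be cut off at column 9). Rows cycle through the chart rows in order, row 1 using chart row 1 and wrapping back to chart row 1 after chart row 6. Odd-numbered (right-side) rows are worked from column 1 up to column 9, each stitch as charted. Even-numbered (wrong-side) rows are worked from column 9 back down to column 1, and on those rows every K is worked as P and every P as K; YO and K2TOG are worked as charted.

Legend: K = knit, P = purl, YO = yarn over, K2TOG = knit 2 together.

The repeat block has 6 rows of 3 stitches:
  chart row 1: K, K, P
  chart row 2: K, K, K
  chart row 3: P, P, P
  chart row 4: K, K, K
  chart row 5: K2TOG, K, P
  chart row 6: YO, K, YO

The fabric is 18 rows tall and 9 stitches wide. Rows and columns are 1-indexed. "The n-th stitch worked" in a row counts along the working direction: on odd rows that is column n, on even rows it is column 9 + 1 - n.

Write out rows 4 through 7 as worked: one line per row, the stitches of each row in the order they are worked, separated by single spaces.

Result:
P P P P P P P P P
K2TOG K P K2TOG K P K2TOG K P
YO P YO YO P YO YO P YO
K K P K K P K K P

Derivation:
Row 4: chart row 4, WS - tiled (columns 1-9): K K K K K K K K K; work from column 9 back to 1 with K<->P swapped.
Row 5: chart row 5, RS - tile across columns 1-9 and work as-is.
Row 6: chart row 6, WS - tiled (columns 1-9): YO K YO YO K YO YO K YO; work from column 9 back to 1 with K<->P swapped.
Row 7: chart row 1, RS - tile across columns 1-9 and work as-is.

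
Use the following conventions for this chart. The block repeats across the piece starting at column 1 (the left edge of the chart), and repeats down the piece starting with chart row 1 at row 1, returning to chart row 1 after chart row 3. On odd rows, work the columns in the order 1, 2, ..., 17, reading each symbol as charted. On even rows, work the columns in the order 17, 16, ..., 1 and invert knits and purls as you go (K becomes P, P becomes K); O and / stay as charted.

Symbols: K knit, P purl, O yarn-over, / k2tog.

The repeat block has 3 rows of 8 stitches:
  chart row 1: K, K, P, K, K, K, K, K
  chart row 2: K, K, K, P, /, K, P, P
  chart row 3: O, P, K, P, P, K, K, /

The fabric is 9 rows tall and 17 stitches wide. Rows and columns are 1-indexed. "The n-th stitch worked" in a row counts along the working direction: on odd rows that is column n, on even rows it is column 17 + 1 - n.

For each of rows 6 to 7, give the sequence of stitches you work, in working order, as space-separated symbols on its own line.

== ROWS AS WORKED ==
O / P P K K P K O / P P K K P K O
K K P K K K K K K K P K K K K K K

Derivation:
Row 6: chart row 3, WS - tiled (columns 1-17): O P K P P K K / O P K P P K K / O; work from column 17 back to 1 with K<->P swapped.
Row 7: chart row 1, RS - tile across columns 1-17 and work as-is.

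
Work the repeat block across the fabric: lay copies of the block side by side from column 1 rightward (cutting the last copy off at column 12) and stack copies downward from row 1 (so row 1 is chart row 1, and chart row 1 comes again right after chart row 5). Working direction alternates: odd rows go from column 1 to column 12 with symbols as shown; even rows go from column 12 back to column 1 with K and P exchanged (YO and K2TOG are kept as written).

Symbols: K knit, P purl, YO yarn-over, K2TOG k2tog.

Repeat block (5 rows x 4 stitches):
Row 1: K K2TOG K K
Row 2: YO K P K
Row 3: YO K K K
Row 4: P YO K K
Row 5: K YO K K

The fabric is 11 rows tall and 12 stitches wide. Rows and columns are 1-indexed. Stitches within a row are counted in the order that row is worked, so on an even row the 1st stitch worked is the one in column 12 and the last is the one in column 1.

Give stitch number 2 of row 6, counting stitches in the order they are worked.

== STITCH ==
P

Derivation:
Row 6: (6-1) mod 5 = 0, so use chart row 1. Even row -> WS.
Chart row 1 tiled across columns 1-12: K K2TOG K K K K2TOG K K K K2TOG K K
WS row: flip the tiled sequence (start at column 12) and apply K<->P; YO and K2TOG stay.
Row 6 as worked: P P K2TOG P P P K2TOG P P P K2TOG P
The 2nd stitch worked is P.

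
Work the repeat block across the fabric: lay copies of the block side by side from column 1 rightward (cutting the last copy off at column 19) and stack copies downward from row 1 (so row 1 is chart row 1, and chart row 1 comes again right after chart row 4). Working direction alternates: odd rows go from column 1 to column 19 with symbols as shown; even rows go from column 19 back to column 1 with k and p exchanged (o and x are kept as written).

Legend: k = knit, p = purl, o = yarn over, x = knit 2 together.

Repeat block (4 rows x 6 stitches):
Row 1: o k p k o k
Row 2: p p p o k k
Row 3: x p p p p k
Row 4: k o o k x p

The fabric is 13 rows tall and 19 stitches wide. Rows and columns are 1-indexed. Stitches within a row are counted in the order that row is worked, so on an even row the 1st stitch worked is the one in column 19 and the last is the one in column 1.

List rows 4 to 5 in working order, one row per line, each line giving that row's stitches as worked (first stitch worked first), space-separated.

Row 4: chart row 4, WS - tiled (columns 1-19): k o o k x p k o o k x p k o o k x p k; work from column 19 back to 1 with k<->p swapped.
Row 5: chart row 1, RS - tile across columns 1-19 and work as-is.

Rows as worked:
p k x p o o p k x p o o p k x p o o p
o k p k o k o k p k o k o k p k o k o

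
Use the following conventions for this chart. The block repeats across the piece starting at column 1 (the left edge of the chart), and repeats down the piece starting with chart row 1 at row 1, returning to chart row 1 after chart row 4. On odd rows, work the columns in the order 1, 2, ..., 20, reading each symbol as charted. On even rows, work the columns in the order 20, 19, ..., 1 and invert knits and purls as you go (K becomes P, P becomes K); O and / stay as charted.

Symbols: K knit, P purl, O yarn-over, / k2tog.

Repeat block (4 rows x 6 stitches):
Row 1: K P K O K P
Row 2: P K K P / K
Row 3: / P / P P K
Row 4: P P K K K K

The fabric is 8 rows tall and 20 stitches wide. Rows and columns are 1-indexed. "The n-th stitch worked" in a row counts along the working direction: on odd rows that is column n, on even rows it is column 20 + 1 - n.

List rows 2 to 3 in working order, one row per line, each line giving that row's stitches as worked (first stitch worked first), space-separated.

== ROWS AS WORKED ==
P K P / K P P K P / K P P K P / K P P K
/ P / P P K / P / P P K / P / P P K / P

Derivation:
Row 2: chart row 2, WS - tiled (columns 1-20): P K K P / K P K K P / K P K K P / K P K; work from column 20 back to 1 with K<->P swapped.
Row 3: chart row 3, RS - tile across columns 1-20 and work as-is.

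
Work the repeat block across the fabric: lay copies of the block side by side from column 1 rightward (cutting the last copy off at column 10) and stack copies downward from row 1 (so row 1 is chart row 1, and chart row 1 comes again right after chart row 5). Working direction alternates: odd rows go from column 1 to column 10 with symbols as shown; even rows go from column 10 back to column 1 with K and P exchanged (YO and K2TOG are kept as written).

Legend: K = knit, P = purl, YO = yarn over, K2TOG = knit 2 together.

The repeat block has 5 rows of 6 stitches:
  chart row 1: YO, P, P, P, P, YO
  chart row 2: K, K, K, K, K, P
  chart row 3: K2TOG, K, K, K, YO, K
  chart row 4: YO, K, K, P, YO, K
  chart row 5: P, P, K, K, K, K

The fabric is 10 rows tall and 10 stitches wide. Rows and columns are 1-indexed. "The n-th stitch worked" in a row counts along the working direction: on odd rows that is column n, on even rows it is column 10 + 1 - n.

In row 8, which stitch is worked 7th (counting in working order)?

== STITCH ==
P

Derivation:
Row 8: (8-1) mod 5 = 2, so use chart row 3. Even row -> WS.
Chart row 3 tiled across columns 1-10: K2TOG K K K YO K K2TOG K K K
WS row: flip the tiled sequence (start at column 10) and apply K<->P; YO and K2TOG stay.
Row 8 as worked: P P P K2TOG P YO P P P K2TOG
Counting 7 along the worked row gives P.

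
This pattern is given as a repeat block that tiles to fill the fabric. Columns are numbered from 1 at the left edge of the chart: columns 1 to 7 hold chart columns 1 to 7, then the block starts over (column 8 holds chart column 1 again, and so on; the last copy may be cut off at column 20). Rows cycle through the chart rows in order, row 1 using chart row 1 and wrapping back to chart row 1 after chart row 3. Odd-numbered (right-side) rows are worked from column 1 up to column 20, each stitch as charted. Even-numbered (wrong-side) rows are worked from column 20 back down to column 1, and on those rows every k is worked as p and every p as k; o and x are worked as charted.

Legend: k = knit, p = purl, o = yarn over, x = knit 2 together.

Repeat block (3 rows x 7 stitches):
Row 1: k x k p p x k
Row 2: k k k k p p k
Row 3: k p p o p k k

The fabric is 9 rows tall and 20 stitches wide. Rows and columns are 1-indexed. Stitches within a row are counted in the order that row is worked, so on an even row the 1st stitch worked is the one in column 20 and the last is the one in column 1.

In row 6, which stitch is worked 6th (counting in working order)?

Stitch:
p

Derivation:
Row 6 uses chart row ((6-1) mod 3)+1 = 3. Row 6 is even, so WS.
Chart row 3 tiled across columns 1-20: k p p o p k k k p p o p k k k p p o p k
WS: work from column 20 back to column 1 (reverse the tiled row), swapping k<->p (o and x unchanged).
Row 6 as worked: p k o k k p p p k o k k p p p k o k k p
Stitch 6 in working order -> p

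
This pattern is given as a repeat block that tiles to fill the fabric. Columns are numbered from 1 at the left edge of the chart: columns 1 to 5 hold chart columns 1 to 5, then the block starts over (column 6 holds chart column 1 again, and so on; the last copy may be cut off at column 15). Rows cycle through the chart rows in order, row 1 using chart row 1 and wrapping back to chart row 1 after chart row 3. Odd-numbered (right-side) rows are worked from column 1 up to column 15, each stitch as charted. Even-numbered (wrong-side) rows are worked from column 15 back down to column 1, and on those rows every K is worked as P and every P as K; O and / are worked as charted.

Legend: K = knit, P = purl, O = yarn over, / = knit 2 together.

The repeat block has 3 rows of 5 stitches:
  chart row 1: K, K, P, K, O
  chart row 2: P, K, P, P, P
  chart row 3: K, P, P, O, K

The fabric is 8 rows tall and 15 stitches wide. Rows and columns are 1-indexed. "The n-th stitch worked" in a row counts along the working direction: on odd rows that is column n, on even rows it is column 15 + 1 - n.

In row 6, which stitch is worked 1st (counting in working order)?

Result:
P

Derivation:
For row 6: chart row = ((6-1) mod 3) + 1 = 3; this is a WS (even) row.
Chart row 3 tiled across columns 1-15: K P P O K K P P O K K P P O K
WS: work from column 15 back to column 1 (reverse the tiled row), swapping K<->P (O and / unchanged).
Row 6 as worked: P O K K P P O K K P P O K K P
Stitch 1 in working order -> P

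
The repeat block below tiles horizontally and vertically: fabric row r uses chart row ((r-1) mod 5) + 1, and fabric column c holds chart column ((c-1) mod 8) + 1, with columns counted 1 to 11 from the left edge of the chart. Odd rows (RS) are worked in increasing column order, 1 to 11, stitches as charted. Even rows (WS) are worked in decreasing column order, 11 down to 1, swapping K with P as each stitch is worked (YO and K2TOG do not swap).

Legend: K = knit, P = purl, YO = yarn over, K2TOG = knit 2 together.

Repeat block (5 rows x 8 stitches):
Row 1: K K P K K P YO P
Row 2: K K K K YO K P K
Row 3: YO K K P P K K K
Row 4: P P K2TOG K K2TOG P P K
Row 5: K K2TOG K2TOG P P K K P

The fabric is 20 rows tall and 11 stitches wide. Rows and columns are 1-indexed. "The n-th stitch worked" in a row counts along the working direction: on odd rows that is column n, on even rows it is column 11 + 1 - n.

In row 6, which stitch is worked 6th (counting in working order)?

Stitch:
K

Derivation:
Row 6: (6-1) mod 5 = 0, so use chart row 1. Even row -> WS.
Chart row 1 tiled across columns 1-11: K K P K K P YO P K K P
Wrong side: read the tiled row from column 11 down to 1 and exchange K with P (leave YO, K2TOG).
Row 6 as worked: K P P K YO K P P K P P
Counting 6 along the worked row gives K.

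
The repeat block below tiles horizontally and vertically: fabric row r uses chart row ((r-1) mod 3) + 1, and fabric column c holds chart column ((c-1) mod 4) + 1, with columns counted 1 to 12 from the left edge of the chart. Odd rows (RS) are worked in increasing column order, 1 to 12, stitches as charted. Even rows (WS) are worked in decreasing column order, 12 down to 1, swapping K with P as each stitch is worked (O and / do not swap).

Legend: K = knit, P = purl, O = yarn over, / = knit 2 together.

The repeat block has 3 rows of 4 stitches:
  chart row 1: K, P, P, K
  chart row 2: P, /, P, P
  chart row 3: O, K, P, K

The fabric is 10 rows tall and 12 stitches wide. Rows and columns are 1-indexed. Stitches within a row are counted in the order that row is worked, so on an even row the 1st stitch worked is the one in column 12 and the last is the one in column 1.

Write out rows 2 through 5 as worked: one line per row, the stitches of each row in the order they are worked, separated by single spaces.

== ROWS AS WORKED ==
K K / K K K / K K K / K
O K P K O K P K O K P K
P K K P P K K P P K K P
P / P P P / P P P / P P

Derivation:
Row 2: chart row 2, WS - tiled (columns 1-12): P / P P P / P P P / P P; work from column 12 back to 1 with K<->P swapped.
Row 3: chart row 3, RS - tile across columns 1-12 and work as-is.
Row 4: chart row 1, WS - tiled (columns 1-12): K P P K K P P K K P P K; work from column 12 back to 1 with K<->P swapped.
Row 5: chart row 2, RS - tile across columns 1-12 and work as-is.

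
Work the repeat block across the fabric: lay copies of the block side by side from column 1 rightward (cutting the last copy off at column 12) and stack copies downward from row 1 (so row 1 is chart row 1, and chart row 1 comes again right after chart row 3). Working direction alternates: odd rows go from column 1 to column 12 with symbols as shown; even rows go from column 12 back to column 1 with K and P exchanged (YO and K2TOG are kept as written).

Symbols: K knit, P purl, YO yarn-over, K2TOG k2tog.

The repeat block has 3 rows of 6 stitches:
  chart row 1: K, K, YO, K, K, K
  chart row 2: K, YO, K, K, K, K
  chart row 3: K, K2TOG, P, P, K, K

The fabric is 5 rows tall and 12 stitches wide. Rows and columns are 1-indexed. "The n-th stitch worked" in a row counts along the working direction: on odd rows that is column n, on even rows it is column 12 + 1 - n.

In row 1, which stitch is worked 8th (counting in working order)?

Row 1: (1-1) mod 3 = 0, so use chart row 1. Odd row -> RS.
Chart row 1 tiled across columns 1-12: K K YO K K K K K YO K K K
Right side: take the tiled row as-is (worked left to right from column 1).
Counting 8 along the worked row gives K.

== STITCH ==
K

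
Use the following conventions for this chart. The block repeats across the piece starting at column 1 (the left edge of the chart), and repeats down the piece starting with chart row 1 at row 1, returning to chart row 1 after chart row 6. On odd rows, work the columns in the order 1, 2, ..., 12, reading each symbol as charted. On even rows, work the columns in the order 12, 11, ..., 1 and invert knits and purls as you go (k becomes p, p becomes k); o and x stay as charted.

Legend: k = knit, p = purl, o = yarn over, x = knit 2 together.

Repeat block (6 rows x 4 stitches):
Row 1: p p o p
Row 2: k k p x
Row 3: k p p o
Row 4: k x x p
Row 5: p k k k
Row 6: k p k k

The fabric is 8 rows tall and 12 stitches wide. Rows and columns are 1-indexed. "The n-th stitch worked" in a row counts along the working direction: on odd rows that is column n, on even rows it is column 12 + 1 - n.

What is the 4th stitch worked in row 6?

Stitch:
p

Derivation:
Row 6 uses chart row ((6-1) mod 6)+1 = 6. Row 6 is even, so WS.
Chart row 6 tiled across columns 1-12: k p k k k p k k k p k k
WS row: flip the tiled sequence (start at column 12) and apply k<->p; o and x stay.
Row 6 as worked: p p k p p p k p p p k p
The 4th stitch worked is p.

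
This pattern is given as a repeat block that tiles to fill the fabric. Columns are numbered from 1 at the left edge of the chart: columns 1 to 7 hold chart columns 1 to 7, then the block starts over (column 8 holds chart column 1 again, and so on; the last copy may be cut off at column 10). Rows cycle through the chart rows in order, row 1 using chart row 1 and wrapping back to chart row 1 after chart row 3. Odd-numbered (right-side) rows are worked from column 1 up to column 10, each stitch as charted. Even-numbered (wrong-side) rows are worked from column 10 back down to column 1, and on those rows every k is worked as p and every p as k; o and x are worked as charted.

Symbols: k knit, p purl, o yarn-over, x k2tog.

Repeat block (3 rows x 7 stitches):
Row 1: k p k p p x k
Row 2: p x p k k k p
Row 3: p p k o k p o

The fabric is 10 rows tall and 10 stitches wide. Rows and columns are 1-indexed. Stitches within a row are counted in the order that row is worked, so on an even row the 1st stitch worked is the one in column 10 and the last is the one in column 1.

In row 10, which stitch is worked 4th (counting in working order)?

Result:
p

Derivation:
Row 10 uses chart row ((10-1) mod 3)+1 = 1. Row 10 is even, so WS.
Chart row 1 tiled across columns 1-10: k p k p p x k k p k
WS row: flip the tiled sequence (start at column 10) and apply k<->p; o and x stay.
Row 10 as worked: p k p p x k k p k p
Counting 4 along the worked row gives p.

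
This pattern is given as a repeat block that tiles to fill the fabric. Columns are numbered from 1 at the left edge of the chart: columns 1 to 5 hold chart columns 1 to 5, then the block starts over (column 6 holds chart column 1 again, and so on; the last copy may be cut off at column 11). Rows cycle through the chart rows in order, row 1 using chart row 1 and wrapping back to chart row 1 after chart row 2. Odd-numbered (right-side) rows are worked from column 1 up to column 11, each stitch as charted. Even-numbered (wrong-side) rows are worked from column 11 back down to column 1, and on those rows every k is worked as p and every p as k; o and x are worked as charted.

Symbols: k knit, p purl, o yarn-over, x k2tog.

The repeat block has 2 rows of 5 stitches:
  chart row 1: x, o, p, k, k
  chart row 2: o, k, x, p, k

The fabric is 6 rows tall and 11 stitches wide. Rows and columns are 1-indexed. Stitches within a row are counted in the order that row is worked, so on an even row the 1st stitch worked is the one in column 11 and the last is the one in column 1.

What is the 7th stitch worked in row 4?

== STITCH ==
p

Derivation:
Row 4 uses chart row ((4-1) mod 2)+1 = 2. Row 4 is even, so WS.
Chart row 2 tiled across columns 1-11: o k x p k o k x p k o
WS: work from column 11 back to column 1 (reverse the tiled row), swapping k<->p (o and x unchanged).
Row 4 as worked: o p k x p o p k x p o
The 7th stitch worked is p.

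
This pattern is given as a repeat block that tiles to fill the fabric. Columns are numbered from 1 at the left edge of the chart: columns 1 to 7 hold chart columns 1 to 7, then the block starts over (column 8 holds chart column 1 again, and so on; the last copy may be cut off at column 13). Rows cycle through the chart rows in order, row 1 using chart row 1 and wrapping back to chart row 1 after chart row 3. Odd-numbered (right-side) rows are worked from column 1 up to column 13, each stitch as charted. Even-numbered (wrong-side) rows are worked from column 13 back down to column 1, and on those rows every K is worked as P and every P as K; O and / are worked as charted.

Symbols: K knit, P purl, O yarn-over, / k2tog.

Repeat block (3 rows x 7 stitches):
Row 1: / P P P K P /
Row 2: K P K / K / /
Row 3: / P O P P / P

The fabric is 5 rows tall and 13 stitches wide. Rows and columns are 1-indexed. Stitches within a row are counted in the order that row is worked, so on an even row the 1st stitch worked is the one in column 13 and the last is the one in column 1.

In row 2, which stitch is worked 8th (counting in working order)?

Row 2 uses chart row ((2-1) mod 3)+1 = 2. Row 2 is even, so WS.
Chart row 2 tiled across columns 1-13: K P K / K / / K P K / K /
WS: work from column 13 back to column 1 (reverse the tiled row), swapping K<->P (O and / unchanged).
Row 2 as worked: / P / P K P / / P / P K P
The 8th stitch worked is /.

Result:
/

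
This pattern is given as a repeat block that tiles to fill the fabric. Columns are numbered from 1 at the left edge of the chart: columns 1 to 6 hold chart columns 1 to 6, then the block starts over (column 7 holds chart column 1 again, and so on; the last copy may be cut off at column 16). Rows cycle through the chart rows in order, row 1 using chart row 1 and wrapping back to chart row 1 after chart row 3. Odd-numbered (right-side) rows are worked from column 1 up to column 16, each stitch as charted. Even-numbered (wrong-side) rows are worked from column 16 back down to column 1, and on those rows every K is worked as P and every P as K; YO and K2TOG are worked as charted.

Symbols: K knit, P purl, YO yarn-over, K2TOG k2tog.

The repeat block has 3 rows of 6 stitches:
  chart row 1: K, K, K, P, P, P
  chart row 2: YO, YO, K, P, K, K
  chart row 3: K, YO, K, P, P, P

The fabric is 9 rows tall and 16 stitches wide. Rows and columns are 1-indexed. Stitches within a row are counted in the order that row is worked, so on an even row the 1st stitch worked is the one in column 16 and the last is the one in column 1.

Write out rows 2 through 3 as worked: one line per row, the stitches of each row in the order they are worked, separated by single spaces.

Row 2: chart row 2, WS - tiled (columns 1-16): YO YO K P K K YO YO K P K K YO YO K P; work from column 16 back to 1 with K<->P swapped.
Row 3: chart row 3, RS - tile across columns 1-16 and work as-is.

Rows as worked:
K P YO YO P P K P YO YO P P K P YO YO
K YO K P P P K YO K P P P K YO K P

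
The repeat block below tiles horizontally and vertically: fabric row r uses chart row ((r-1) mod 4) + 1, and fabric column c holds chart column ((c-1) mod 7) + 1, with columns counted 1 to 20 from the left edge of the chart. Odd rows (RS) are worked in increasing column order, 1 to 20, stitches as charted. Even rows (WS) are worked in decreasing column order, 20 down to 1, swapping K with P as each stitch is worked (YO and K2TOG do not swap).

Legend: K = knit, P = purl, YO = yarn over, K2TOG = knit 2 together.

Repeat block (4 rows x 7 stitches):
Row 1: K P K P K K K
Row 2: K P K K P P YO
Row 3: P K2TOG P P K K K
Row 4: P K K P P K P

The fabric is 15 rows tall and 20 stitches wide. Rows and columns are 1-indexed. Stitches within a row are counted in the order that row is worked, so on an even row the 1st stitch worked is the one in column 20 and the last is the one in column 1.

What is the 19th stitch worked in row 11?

Row 11 uses chart row ((11-1) mod 4)+1 = 3. Row 11 is odd, so RS.
Chart row 3 tiled across columns 1-20: P K2TOG P P K K K P K2TOG P P K K K P K2TOG P P K K
Right side: take the tiled row as-is (worked left to right from column 1).
Counting 19 along the worked row gives K.

== STITCH ==
K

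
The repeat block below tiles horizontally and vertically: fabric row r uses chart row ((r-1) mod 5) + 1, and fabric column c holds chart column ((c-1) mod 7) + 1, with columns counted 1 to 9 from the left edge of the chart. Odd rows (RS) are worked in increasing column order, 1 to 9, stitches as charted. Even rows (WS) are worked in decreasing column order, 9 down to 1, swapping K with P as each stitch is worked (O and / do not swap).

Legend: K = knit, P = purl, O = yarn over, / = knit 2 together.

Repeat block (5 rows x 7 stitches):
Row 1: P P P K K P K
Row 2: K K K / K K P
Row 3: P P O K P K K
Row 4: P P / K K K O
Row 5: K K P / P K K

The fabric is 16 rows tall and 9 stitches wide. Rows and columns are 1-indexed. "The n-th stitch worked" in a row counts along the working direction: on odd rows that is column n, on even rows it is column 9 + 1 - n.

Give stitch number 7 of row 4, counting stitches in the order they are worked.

For row 4: chart row = ((4-1) mod 5) + 1 = 4; this is a WS (even) row.
Chart row 4 tiled across columns 1-9: P P / K K K O P P
WS: work from column 9 back to column 1 (reverse the tiled row), swapping K<->P (O and / unchanged).
Row 4 as worked: K K O P P P / K K
The 7th stitch worked is /.

Result:
/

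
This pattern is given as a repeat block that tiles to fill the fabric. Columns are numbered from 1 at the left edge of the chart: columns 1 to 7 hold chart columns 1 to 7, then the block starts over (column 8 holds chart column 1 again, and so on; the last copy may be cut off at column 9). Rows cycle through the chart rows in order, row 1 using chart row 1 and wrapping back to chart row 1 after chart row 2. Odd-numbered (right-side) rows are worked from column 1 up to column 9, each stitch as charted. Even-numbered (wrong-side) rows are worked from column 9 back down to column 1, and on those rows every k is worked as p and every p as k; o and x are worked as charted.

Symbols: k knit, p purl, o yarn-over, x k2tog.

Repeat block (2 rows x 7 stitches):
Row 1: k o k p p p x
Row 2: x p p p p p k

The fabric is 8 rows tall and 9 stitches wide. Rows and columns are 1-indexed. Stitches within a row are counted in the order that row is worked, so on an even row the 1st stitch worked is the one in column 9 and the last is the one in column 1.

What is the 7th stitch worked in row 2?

Stitch:
k

Derivation:
For row 2: chart row = ((2-1) mod 2) + 1 = 2; this is a WS (even) row.
Chart row 2 tiled across columns 1-9: x p p p p p k x p
WS row: flip the tiled sequence (start at column 9) and apply k<->p; o and x stay.
Row 2 as worked: k x p k k k k k x
Counting 7 along the worked row gives k.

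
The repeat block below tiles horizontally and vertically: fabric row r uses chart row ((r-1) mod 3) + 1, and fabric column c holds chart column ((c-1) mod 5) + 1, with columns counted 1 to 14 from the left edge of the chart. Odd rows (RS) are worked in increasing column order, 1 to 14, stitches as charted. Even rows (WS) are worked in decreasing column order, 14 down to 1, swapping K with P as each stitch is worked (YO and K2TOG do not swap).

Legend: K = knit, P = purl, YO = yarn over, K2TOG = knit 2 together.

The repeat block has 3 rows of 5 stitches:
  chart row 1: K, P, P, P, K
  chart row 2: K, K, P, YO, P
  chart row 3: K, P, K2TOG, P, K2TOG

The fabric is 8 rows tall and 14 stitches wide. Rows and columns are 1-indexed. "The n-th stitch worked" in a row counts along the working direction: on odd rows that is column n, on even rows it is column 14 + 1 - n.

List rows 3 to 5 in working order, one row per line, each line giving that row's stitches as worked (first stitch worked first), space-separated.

Result:
K P K2TOG P K2TOG K P K2TOG P K2TOG K P K2TOG P
K K K P P K K K P P K K K P
K K P YO P K K P YO P K K P YO

Derivation:
Row 3: chart row 3, RS - tile across columns 1-14 and work as-is.
Row 4: chart row 1, WS - tiled (columns 1-14): K P P P K K P P P K K P P P; work from column 14 back to 1 with K<->P swapped.
Row 5: chart row 2, RS - tile across columns 1-14 and work as-is.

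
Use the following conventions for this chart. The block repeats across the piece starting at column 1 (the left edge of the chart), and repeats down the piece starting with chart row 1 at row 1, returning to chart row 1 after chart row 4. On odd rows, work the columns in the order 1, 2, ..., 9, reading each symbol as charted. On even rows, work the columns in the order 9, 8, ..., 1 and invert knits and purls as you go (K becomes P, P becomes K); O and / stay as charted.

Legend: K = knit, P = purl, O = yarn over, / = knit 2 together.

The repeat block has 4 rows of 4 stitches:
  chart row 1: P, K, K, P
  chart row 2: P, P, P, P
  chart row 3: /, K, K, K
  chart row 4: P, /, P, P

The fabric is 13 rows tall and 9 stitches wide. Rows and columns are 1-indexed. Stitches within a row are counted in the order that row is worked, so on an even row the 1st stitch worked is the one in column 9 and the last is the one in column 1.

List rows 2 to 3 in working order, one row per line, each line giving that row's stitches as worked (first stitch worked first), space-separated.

Result:
K K K K K K K K K
/ K K K / K K K /

Derivation:
Row 2: chart row 2, WS - tiled (columns 1-9): P P P P P P P P P; work from column 9 back to 1 with K<->P swapped.
Row 3: chart row 3, RS - tile across columns 1-9 and work as-is.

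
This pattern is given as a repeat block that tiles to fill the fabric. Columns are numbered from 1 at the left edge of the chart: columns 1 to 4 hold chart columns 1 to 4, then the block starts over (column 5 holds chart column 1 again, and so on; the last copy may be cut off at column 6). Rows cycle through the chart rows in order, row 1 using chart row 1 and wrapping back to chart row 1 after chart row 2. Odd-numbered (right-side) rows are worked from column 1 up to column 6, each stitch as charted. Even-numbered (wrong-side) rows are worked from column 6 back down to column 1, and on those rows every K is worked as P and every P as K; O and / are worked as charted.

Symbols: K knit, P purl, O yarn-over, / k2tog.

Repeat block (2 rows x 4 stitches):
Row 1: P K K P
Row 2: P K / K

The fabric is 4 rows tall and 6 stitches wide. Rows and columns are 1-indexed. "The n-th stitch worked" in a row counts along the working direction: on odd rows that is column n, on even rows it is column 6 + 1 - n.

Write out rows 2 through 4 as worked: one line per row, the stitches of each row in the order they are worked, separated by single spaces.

Rows as worked:
P K P / P K
P K K P P K
P K P / P K

Derivation:
Row 2: chart row 2, WS - tiled (columns 1-6): P K / K P K; work from column 6 back to 1 with K<->P swapped.
Row 3: chart row 1, RS - tile across columns 1-6 and work as-is.
Row 4: chart row 2, WS - tiled (columns 1-6): P K / K P K; work from column 6 back to 1 with K<->P swapped.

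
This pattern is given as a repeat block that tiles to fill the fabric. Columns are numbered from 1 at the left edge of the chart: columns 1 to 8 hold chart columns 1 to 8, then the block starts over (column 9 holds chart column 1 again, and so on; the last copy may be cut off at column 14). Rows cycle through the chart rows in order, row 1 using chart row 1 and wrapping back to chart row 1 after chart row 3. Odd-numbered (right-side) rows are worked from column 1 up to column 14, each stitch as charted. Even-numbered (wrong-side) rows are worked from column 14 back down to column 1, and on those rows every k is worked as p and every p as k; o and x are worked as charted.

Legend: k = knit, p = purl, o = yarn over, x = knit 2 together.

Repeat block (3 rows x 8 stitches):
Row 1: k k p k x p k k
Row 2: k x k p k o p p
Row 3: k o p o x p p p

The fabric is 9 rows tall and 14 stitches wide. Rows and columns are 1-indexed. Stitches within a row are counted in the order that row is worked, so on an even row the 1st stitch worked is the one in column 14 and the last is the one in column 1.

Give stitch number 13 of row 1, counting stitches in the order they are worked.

Row 1: (1-1) mod 3 = 0, so use chart row 1. Odd row -> RS.
Chart row 1 tiled across columns 1-14: k k p k x p k k k k p k x p
RS: work column 1 to column 14, symbols as charted — the tiled row is the row as worked.
The 13th stitch worked is x.

Stitch:
x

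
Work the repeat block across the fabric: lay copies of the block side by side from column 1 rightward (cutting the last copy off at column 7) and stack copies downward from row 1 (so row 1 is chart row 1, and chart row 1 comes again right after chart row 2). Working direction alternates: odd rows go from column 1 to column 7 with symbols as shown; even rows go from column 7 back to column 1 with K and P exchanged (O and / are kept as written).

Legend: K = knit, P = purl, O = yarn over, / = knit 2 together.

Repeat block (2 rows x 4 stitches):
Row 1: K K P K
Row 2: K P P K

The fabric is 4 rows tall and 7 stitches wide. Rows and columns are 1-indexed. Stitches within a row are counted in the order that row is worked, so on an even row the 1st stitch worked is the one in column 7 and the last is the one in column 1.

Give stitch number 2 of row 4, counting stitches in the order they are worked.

== STITCH ==
K

Derivation:
For row 4: chart row = ((4-1) mod 2) + 1 = 2; this is a WS (even) row.
Chart row 2 tiled across columns 1-7: K P P K K P P
Wrong side: read the tiled row from column 7 down to 1 and exchange K with P (leave O, /).
Row 4 as worked: K K P P K K P
Stitch 2 in working order -> K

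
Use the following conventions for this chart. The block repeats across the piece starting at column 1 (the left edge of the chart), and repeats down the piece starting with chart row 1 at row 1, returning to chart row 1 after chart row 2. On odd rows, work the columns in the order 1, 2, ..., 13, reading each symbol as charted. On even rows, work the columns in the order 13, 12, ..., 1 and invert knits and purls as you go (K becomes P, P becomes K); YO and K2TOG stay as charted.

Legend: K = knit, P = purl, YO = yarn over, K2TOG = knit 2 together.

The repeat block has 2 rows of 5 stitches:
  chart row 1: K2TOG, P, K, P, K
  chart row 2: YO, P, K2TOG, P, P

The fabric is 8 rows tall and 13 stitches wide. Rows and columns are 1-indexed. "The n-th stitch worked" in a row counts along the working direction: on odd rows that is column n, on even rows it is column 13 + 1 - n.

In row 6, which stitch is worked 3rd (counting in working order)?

Row 6: (6-1) mod 2 = 1, so use chart row 2. Even row -> WS.
Chart row 2 tiled across columns 1-13: YO P K2TOG P P YO P K2TOG P P YO P K2TOG
WS row: flip the tiled sequence (start at column 13) and apply K<->P; YO and K2TOG stay.
Row 6 as worked: K2TOG K YO K K K2TOG K YO K K K2TOG K YO
Counting 3 along the worked row gives YO.

Stitch:
YO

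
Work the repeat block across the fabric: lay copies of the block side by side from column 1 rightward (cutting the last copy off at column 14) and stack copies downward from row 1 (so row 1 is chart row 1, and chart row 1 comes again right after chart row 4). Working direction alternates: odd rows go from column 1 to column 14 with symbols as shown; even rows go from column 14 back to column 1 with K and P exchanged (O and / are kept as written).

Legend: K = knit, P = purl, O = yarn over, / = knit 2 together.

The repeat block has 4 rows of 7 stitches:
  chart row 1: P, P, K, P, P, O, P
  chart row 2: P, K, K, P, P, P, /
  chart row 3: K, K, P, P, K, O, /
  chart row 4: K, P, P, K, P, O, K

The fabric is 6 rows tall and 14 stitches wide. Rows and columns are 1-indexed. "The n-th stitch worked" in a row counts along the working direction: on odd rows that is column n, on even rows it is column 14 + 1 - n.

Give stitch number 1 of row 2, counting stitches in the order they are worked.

Row 2: (2-1) mod 4 = 1, so use chart row 2. Even row -> WS.
Chart row 2 tiled across columns 1-14: P K K P P P / P K K P P P /
WS row: flip the tiled sequence (start at column 14) and apply K<->P; O and / stay.
Row 2 as worked: / K K K P P K / K K K P P K
Stitch 1 in working order -> /

== STITCH ==
/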